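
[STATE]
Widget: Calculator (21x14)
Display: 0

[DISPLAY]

                    0
┌───┬───┬───┬───┐    
│ 7 │ 8 │ 9 │ ÷ │    
├───┼───┼───┼───┤    
│ 4 │ 5 │ 6 │ × │    
├───┼───┼───┼───┤    
│ 1 │ 2 │ 3 │ - │    
├───┼───┼───┼───┤    
│ 0 │ . │ = │ + │    
├───┼───┼───┼───┤    
│ C │ MC│ MR│ M+│    
└───┴───┴───┴───┘    
                     
                     


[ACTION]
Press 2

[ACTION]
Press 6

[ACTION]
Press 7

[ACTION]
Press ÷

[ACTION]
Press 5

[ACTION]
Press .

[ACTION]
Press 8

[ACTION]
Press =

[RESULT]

          46.03448276
┌───┬───┬───┬───┐    
│ 7 │ 8 │ 9 │ ÷ │    
├───┼───┼───┼───┤    
│ 4 │ 5 │ 6 │ × │    
├───┼───┼───┼───┤    
│ 1 │ 2 │ 3 │ - │    
├───┼───┼───┼───┤    
│ 0 │ . │ = │ + │    
├───┼───┼───┼───┤    
│ C │ MC│ MR│ M+│    
└───┴───┴───┴───┘    
                     
                     


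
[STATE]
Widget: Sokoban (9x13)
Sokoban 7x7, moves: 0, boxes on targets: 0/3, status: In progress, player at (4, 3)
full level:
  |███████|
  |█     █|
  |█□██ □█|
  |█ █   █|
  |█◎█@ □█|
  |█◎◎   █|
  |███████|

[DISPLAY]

███████  
█     █  
█□██ □█  
█ █   █  
█◎█@ □█  
█◎◎   █  
███████  
Moves: 0 
         
         
         
         
         


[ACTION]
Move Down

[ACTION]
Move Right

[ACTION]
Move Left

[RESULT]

███████  
█     █  
█□██ □█  
█ █   █  
█◎█  □█  
█◎◎@  █  
███████  
Moves: 3 
         
         
         
         
         


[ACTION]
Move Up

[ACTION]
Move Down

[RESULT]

███████  
█     █  
█□██ □█  
█ █   █  
█◎█  □█  
█◎◎@  █  
███████  
Moves: 5 
         
         
         
         
         


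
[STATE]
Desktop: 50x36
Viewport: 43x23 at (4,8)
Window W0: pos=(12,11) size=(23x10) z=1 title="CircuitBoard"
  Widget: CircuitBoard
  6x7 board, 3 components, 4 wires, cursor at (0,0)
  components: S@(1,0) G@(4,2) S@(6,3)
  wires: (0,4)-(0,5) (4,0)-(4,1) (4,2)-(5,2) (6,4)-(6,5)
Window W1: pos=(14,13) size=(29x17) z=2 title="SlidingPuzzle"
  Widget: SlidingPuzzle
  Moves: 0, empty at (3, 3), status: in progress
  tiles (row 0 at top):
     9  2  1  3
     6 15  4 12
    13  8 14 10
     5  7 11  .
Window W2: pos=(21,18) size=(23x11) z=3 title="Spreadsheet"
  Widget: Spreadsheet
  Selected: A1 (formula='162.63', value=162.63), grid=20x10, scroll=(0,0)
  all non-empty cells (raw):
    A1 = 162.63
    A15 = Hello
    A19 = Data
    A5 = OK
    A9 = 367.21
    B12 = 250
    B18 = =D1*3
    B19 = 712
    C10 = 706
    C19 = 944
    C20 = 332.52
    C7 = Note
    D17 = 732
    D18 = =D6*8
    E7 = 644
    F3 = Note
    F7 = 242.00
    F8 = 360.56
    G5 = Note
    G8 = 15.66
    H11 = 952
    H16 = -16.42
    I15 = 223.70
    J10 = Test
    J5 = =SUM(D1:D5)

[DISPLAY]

                                           
                                           
                                           
        ┏━━━━━━━━━━━━━━━━━━━━━┓            
        ┃ CircuitBoard        ┃            
        ┠─┏━━━━━━━━━━━━━━━━━━━━━━━━━━━┓    
        ┃ ┃ SlidingPuzzle             ┃    
        ┃0┠───────────────────────────┨    
        ┃ ┃┌────┬────┬────┬────┐      ┃    
        ┃1┃│  9 │  2 │  1 │  3 │      ┃    
        ┃ ┃├────┼┏━━━━━━━━━━━━━━━━━━━━━┓   
        ┃2┃│  6 │┃ Spreadsheet         ┃   
        ┗━┃├────┼┠─────────────────────┨   
          ┃│ 13 │┃A1: 162.63           ┃   
          ┃├────┼┃       A       B     ┃   
          ┃│  5 │┃---------------------┃   
          ┃└────┴┃  1 [162.63]       0 ┃   
          ┃Moves:┃  2        0       0 ┃   
          ┃      ┃  3        0       0 ┃   
          ┃      ┃  4        0       0 ┃   
          ┃      ┗━━━━━━━━━━━━━━━━━━━━━┛   
          ┗━━━━━━━━━━━━━━━━━━━━━━━━━━━┛    
                                           


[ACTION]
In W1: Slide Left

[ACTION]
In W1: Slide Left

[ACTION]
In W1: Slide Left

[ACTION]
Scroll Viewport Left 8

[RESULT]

                                           
                                           
                                           
            ┏━━━━━━━━━━━━━━━━━━━━━┓        
            ┃ CircuitBoard        ┃        
            ┠─┏━━━━━━━━━━━━━━━━━━━━━━━━━━━┓
            ┃ ┃ SlidingPuzzle             ┃
            ┃0┠───────────────────────────┨
            ┃ ┃┌────┬────┬────┬────┐      ┃
            ┃1┃│  9 │  2 │  1 │  3 │      ┃
            ┃ ┃├────┼┏━━━━━━━━━━━━━━━━━━━━━
            ┃2┃│  6 │┃ Spreadsheet         
            ┗━┃├────┼┠─────────────────────
              ┃│ 13 │┃A1: 162.63           
              ┃├────┼┃       A       B     
              ┃│  5 │┃---------------------
              ┃└────┴┃  1 [162.63]       0 
              ┃Moves:┃  2        0       0 
              ┃      ┃  3        0       0 
              ┃      ┃  4        0       0 
              ┃      ┗━━━━━━━━━━━━━━━━━━━━━
              ┗━━━━━━━━━━━━━━━━━━━━━━━━━━━┛
                                           


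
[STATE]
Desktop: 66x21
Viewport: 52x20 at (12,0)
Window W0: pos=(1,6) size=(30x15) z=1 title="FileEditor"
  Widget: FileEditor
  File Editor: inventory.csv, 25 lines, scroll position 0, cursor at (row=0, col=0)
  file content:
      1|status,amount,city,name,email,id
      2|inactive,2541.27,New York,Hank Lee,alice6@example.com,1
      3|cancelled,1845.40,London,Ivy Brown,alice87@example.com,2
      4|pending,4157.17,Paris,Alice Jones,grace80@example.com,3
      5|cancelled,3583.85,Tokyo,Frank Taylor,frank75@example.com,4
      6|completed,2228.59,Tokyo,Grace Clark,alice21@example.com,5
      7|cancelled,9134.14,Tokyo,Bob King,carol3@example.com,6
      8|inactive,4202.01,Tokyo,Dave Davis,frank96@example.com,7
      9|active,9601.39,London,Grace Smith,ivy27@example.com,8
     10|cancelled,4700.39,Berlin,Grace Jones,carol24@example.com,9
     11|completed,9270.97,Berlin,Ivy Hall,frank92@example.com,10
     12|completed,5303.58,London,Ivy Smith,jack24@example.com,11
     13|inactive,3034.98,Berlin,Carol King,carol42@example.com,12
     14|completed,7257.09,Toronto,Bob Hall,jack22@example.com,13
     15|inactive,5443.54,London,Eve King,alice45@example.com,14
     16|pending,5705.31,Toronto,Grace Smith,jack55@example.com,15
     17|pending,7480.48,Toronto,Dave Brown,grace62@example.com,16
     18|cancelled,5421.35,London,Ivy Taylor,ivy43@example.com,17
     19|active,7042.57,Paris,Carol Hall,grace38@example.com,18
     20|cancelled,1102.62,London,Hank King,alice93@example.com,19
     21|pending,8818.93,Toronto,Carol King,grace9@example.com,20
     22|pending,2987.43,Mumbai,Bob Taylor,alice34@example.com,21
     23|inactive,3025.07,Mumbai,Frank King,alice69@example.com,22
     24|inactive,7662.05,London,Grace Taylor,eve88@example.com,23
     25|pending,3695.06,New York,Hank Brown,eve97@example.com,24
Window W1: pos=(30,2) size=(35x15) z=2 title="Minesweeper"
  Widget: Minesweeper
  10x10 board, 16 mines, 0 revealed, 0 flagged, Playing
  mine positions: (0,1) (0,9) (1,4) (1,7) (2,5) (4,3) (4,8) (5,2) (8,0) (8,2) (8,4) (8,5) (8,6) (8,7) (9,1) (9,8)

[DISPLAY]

                                                    
                                                    
                  ┏━━━━━━━━━━━━━━━━━━━━━━━━━━━━━━━━━
                  ┃ Minesweeper                     
                  ┠─────────────────────────────────
                  ┃■■■■■■■■■■                       
━━━━━━━━━━━━━━━━━━┃■■■■■■■■■■                       
r                 ┃■■■■■■■■■■                       
──────────────────┃■■■■■■■■■■                       
unt,city,name,ema▲┃■■■■■■■■■■                       
541.27,New York,H█┃■■■■■■■■■■                       
1845.40,London,Iv░┃■■■■■■■■■■                       
57.17,Paris,Alice░┃■■■■■■■■■■                       
3583.85,Tokyo,Fra░┃■■■■■■■■■■                       
2228.59,Tokyo,Gra░┃■■■■■■■■■■                       
9134.14,Tokyo,Bob░┃                                 
202.01,Tokyo,Dave░┗━━━━━━━━━━━━━━━━━━━━━━━━━━━━━━━━━
1.39,London,Grace░┃                                 
4700.39,Berlin,Gr░┃                                 
9270.97,Berlin,Iv▼┃                                 


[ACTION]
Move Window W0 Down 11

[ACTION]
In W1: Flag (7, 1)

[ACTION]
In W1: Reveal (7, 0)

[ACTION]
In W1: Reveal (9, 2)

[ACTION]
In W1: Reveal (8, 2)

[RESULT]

                                                    
                                                    
                  ┏━━━━━━━━━━━━━━━━━━━━━━━━━━━━━━━━━
                  ┃ Minesweeper                     
                  ┠─────────────────────────────────
                  ┃■✹■■■■■■■✹                       
━━━━━━━━━━━━━━━━━━┃■■■■✹■■✹■■                       
r                 ┃■■■■■✹■■■■                       
──────────────────┃■■■■■■■■■■                       
unt,city,name,ema▲┃■■■✹■■■■✹■                       
541.27,New York,H█┃■■✹■■■■■■■                       
1845.40,London,Iv░┃■■■■■■■■■■                       
57.17,Paris,Alice░┃1⚑■■■■■■■■                       
3583.85,Tokyo,Fra░┃✹■✹■✹✹✹✹■■                       
2228.59,Tokyo,Gra░┃■✹2■■■■■✹■                       
9134.14,Tokyo,Bob░┃                                 
202.01,Tokyo,Dave░┗━━━━━━━━━━━━━━━━━━━━━━━━━━━━━━━━━
1.39,London,Grace░┃                                 
4700.39,Berlin,Gr░┃                                 
9270.97,Berlin,Iv▼┃                                 


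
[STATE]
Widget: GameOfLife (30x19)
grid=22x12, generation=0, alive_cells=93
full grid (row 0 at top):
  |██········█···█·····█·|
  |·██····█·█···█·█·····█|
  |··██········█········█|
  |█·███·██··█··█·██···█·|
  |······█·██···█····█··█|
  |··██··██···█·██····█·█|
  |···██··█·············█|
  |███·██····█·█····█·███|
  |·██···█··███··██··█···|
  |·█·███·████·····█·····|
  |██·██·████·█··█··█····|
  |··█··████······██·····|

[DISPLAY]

Gen: 0                        
██········█···█·····█·        
·██····█·█···█·█·····█        
··██········█········█        
█·███·██··█··█·██···█·        
······█·██···█····█··█        
··██··██···█·██····█·█        
···██··█·············█        
███·██····█·█····█·███        
·██···█··███··██··█···        
·█·███·████·····█·····        
██·██·████·█··█··█····        
··█··████······██·····        
                              
                              
                              
                              
                              
                              


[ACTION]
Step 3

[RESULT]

Gen: 3                        
█·██·········█········        
█············██·····█·        
█···█·····██·······█··        
█········█·█···██···█·        
·█····███·········██··        
··███████·········██·█        
···█········█····███·█        
········███·█··█····██        
······██···█········█·        
······················        
█···█·················        
█···█·················        
                              
                              
                              
                              
                              
                              


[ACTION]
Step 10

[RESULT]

Gen: 13                       
····················██        
·█····················        
█···█········██······█        
·██·██······█·█·····██        
·██··█······█········█        
···███···██···█····█·█        
···█····█····██····█·█        
····█···█····██·······        
·······██·█···········        
········██············        
·······██·············        
······················        
                              
                              
                              
                              
                              
                              


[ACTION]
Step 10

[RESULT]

Gen: 23                       
······················        
·····██···············        
····█·█···············        
······█···············        
······█····█··········        
···█··█···██··········        
····█·█····█·█········        
····█··█·····█········        
·····██···············        
······················        
······················        
······················        
                              
                              
                              
                              
                              
                              


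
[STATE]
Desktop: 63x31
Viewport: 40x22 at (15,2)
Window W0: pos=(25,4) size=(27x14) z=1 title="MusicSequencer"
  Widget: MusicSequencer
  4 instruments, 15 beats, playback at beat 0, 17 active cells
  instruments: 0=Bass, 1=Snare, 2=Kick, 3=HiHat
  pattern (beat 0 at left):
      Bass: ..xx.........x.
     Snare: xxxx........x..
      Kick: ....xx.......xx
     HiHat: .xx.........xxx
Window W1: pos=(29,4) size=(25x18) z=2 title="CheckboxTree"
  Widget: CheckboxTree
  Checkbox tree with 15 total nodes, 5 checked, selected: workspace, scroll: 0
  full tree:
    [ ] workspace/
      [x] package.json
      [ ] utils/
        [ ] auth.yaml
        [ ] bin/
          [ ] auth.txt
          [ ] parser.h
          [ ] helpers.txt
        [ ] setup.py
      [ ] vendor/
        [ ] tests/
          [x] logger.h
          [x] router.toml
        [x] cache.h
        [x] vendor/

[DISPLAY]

                                        
                                        
          ┏━━━┏━━━━━━━━━━━━━━━━━━━━━━━┓ 
          ┃ Mu┃ CheckboxTree          ┃ 
          ┠───┠───────────────────────┨ 
          ┃   ┃>[-] workspace/        ┃ 
          ┃  B┃   [x] package.json    ┃ 
          ┃ Sn┃   [ ] utils/          ┃ 
          ┃  K┃     [ ] auth.yaml     ┃ 
          ┃ Hi┃     [ ] bin/          ┃ 
          ┃   ┃       [ ] auth.txt    ┃ 
          ┃   ┃       [ ] parser.h    ┃ 
          ┃   ┃       [ ] helpers.txt ┃ 
          ┃   ┃     [ ] setup.py      ┃ 
          ┃   ┃   [x] vendor/         ┃ 
          ┗━━━┃     [x] tests/        ┃ 
              ┃       [x] logger.h    ┃ 
              ┃       [x] router.toml ┃ 
              ┃     [x] cache.h       ┃ 
              ┗━━━━━━━━━━━━━━━━━━━━━━━┛ 
                                        
                                        


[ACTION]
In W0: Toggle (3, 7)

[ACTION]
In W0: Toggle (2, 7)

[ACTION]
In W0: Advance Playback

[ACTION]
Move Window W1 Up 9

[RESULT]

              ┠───────────────────────┨ 
              ┃>[-] workspace/        ┃ 
          ┏━━━┃   [x] package.json    ┃ 
          ┃ Mu┃   [ ] utils/          ┃ 
          ┠───┃     [ ] auth.yaml     ┃ 
          ┃   ┃     [ ] bin/          ┃ 
          ┃  B┃       [ ] auth.txt    ┃ 
          ┃ Sn┃       [ ] parser.h    ┃ 
          ┃  K┃       [ ] helpers.txt ┃ 
          ┃ Hi┃     [ ] setup.py      ┃ 
          ┃   ┃   [x] vendor/         ┃ 
          ┃   ┃     [x] tests/        ┃ 
          ┃   ┃       [x] logger.h    ┃ 
          ┃   ┃       [x] router.toml ┃ 
          ┃   ┃     [x] cache.h       ┃ 
          ┗━━━┗━━━━━━━━━━━━━━━━━━━━━━━┛ 
                                        
                                        
                                        
                                        
                                        
                                        


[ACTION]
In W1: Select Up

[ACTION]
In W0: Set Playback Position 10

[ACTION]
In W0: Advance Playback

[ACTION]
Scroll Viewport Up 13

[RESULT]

              ┏━━━━━━━━━━━━━━━━━━━━━━━┓ 
              ┃ CheckboxTree          ┃ 
              ┠───────────────────────┨ 
              ┃>[-] workspace/        ┃ 
          ┏━━━┃   [x] package.json    ┃ 
          ┃ Mu┃   [ ] utils/          ┃ 
          ┠───┃     [ ] auth.yaml     ┃ 
          ┃   ┃     [ ] bin/          ┃ 
          ┃  B┃       [ ] auth.txt    ┃ 
          ┃ Sn┃       [ ] parser.h    ┃ 
          ┃  K┃       [ ] helpers.txt ┃ 
          ┃ Hi┃     [ ] setup.py      ┃ 
          ┃   ┃   [x] vendor/         ┃ 
          ┃   ┃     [x] tests/        ┃ 
          ┃   ┃       [x] logger.h    ┃ 
          ┃   ┃       [x] router.toml ┃ 
          ┃   ┃     [x] cache.h       ┃ 
          ┗━━━┗━━━━━━━━━━━━━━━━━━━━━━━┛ 
                                        
                                        
                                        
                                        


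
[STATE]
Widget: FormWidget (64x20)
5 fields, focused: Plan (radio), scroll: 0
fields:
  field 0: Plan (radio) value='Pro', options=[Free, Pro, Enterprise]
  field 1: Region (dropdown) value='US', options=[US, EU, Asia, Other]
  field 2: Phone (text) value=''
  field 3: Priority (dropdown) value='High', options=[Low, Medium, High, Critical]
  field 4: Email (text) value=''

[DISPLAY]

> Plan:       ( ) Free  (●) Pro  ( ) Enterprise                 
  Region:     [US                                             ▼]
  Phone:      [                                                ]
  Priority:   [High                                           ▼]
  Email:      [                                                ]
                                                                
                                                                
                                                                
                                                                
                                                                
                                                                
                                                                
                                                                
                                                                
                                                                
                                                                
                                                                
                                                                
                                                                
                                                                


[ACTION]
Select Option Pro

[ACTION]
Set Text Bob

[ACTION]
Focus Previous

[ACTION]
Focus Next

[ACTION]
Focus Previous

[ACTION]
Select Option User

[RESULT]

  Plan:       ( ) Free  (●) Pro  ( ) Enterprise                 
  Region:     [US                                             ▼]
  Phone:      [                                                ]
  Priority:   [High                                           ▼]
> Email:      [                                                ]
                                                                
                                                                
                                                                
                                                                
                                                                
                                                                
                                                                
                                                                
                                                                
                                                                
                                                                
                                                                
                                                                
                                                                
                                                                


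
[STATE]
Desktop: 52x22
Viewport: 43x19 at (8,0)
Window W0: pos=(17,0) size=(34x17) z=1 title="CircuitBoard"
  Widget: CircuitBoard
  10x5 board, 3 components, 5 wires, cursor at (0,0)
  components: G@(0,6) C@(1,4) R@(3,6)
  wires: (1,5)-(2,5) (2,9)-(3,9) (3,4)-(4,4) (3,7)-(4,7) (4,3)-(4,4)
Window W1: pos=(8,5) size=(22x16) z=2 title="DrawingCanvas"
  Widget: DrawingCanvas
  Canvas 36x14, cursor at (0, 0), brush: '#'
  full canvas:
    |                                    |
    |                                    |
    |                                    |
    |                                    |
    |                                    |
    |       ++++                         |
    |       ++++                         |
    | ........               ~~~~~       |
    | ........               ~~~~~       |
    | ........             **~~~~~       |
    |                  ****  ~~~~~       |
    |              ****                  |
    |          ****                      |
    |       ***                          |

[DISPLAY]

         ┏━━━━━━━━━━━━━━━━━━━━━━━━━━━━━━━━┓
         ┃ CircuitBoard                   ┃
         ┠────────────────────────────────┨
         ┃   0 1 2 3 4 5 6 7 8 9          ┃
         ┃0  [.]                      G   ┃
┏━━━━━━━━━━━━━━━━━━━━┓                    ┃
┃ DrawingCanvas      ┃        C   ·       ┃
┠────────────────────┨            │       ┃
┃+                   ┃            ·       ┃
┃                    ┃                    ┃
┃                    ┃        ·       R   ┃
┃                    ┃        │           ┃
┃                    ┃    · ─ ·           ┃
┃       ++++         ┃)                   ┃
┃       ++++         ┃                    ┃
┃ ........           ┃                    ┃
┃ ........           ┃━━━━━━━━━━━━━━━━━━━━┛
┃ ........           ┃                     
┃                  **┃                     


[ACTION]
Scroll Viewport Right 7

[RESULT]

        ┏━━━━━━━━━━━━━━━━━━━━━━━━━━━━━━━━┓ 
        ┃ CircuitBoard                   ┃ 
        ┠────────────────────────────────┨ 
        ┃   0 1 2 3 4 5 6 7 8 9          ┃ 
        ┃0  [.]                      G   ┃ 
━━━━━━━━━━━━━━━━━━━━┓                    ┃ 
 DrawingCanvas      ┃        C   ·       ┃ 
────────────────────┨            │       ┃ 
+                   ┃            ·       ┃ 
                    ┃                    ┃ 
                    ┃        ·       R   ┃ 
                    ┃        │           ┃ 
                    ┃    · ─ ·           ┃ 
       ++++         ┃)                   ┃ 
       ++++         ┃                    ┃ 
 ........           ┃                    ┃ 
 ........           ┃━━━━━━━━━━━━━━━━━━━━┛ 
 ........           ┃                      
                  **┃                      


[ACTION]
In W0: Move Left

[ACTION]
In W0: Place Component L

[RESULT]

        ┏━━━━━━━━━━━━━━━━━━━━━━━━━━━━━━━━┓ 
        ┃ CircuitBoard                   ┃ 
        ┠────────────────────────────────┨ 
        ┃   0 1 2 3 4 5 6 7 8 9          ┃ 
        ┃0  [L]                      G   ┃ 
━━━━━━━━━━━━━━━━━━━━┓                    ┃ 
 DrawingCanvas      ┃        C   ·       ┃ 
────────────────────┨            │       ┃ 
+                   ┃            ·       ┃ 
                    ┃                    ┃ 
                    ┃        ·       R   ┃ 
                    ┃        │           ┃ 
                    ┃    · ─ ·           ┃ 
       ++++         ┃)                   ┃ 
       ++++         ┃                    ┃ 
 ........           ┃                    ┃ 
 ........           ┃━━━━━━━━━━━━━━━━━━━━┛ 
 ........           ┃                      
                  **┃                      


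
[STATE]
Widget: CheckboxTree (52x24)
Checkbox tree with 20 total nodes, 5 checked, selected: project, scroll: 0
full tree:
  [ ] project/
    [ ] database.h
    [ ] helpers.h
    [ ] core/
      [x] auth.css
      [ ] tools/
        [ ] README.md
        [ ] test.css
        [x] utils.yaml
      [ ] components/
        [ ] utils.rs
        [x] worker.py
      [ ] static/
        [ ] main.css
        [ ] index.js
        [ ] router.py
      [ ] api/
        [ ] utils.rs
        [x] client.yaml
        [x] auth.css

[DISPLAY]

>[-] project/                                       
   [ ] database.h                                   
   [ ] helpers.h                                    
   [-] core/                                        
     [x] auth.css                                   
     [-] tools/                                     
       [ ] README.md                                
       [ ] test.css                                 
       [x] utils.yaml                               
     [-] components/                                
       [ ] utils.rs                                 
       [x] worker.py                                
     [ ] static/                                    
       [ ] main.css                                 
       [ ] index.js                                 
       [ ] router.py                                
     [-] api/                                       
       [ ] utils.rs                                 
       [x] client.yaml                              
       [x] auth.css                                 
                                                    
                                                    
                                                    
                                                    


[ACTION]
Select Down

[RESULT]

 [-] project/                                       
>  [ ] database.h                                   
   [ ] helpers.h                                    
   [-] core/                                        
     [x] auth.css                                   
     [-] tools/                                     
       [ ] README.md                                
       [ ] test.css                                 
       [x] utils.yaml                               
     [-] components/                                
       [ ] utils.rs                                 
       [x] worker.py                                
     [ ] static/                                    
       [ ] main.css                                 
       [ ] index.js                                 
       [ ] router.py                                
     [-] api/                                       
       [ ] utils.rs                                 
       [x] client.yaml                              
       [x] auth.css                                 
                                                    
                                                    
                                                    
                                                    


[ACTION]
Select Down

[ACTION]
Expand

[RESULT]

 [-] project/                                       
   [ ] database.h                                   
>  [ ] helpers.h                                    
   [-] core/                                        
     [x] auth.css                                   
     [-] tools/                                     
       [ ] README.md                                
       [ ] test.css                                 
       [x] utils.yaml                               
     [-] components/                                
       [ ] utils.rs                                 
       [x] worker.py                                
     [ ] static/                                    
       [ ] main.css                                 
       [ ] index.js                                 
       [ ] router.py                                
     [-] api/                                       
       [ ] utils.rs                                 
       [x] client.yaml                              
       [x] auth.css                                 
                                                    
                                                    
                                                    
                                                    


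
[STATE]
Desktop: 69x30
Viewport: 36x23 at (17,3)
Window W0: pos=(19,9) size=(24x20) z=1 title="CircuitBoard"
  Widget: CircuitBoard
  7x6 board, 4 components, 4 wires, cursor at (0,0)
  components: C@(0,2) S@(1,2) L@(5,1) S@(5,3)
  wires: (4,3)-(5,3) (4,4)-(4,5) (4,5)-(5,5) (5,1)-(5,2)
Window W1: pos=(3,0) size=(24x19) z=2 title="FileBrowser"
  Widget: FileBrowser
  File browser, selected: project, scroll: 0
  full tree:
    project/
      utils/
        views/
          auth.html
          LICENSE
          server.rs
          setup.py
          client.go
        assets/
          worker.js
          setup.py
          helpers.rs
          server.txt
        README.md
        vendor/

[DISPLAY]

/        ┃                          
/        ┃                          
         ┃                          
         ┃                          
         ┃                          
         ┃                          
         ┃━━━━━━━━━━━━━━━┓          
         ┃tBoard         ┃          
         ┃───────────────┨          
         ┃2 3 4 5 6      ┃          
         ┃     C         ┃          
         ┃               ┃          
         ┃     S         ┃          
         ┃               ┃          
         ┃               ┃          
━━━━━━━━━┛               ┃          
  ┃3                     ┃          
  ┃                      ┃          
  ┃4               ·   · ┃          
  ┃                │     ┃          
  ┃5       L ─ ·   S     ┃          
  ┃Cursor: (0,0)         ┃          
  ┃                      ┃          


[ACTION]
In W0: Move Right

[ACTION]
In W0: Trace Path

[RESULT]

/        ┃                          
/        ┃                          
         ┃                          
         ┃                          
         ┃                          
         ┃                          
         ┃━━━━━━━━━━━━━━━┓          
         ┃tBoard         ┃          
         ┃───────────────┨          
         ┃2 3 4 5 6      ┃          
         ┃[.]  C         ┃          
         ┃               ┃          
         ┃     S         ┃          
         ┃               ┃          
         ┃               ┃          
━━━━━━━━━┛               ┃          
  ┃3                     ┃          
  ┃                      ┃          
  ┃4               ·   · ┃          
  ┃                │     ┃          
  ┃5       L ─ ·   S     ┃          
  ┃Cursor: (0,1)  Trace: ┃          
  ┃                      ┃          


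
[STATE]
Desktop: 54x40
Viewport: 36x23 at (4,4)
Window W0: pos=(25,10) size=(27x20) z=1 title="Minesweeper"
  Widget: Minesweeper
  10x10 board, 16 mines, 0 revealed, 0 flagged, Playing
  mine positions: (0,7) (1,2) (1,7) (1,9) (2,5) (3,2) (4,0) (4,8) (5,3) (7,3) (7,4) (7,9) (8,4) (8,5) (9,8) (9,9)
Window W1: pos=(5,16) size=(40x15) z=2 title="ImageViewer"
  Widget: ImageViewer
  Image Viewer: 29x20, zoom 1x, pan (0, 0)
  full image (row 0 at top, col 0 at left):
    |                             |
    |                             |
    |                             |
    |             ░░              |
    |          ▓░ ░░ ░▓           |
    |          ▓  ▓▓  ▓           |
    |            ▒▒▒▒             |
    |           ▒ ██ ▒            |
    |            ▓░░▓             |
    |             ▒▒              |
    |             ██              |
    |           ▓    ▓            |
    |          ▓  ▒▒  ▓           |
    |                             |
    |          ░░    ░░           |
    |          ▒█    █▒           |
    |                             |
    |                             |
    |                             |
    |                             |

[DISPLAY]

                                    
                                    
                                    
                                    
                                    
                                    
                     ┏━━━━━━━━━━━━━━
                     ┃ Minesweeper  
                     ┠──────────────
                     ┃■■■■■■■■■■    
                     ┃■■■■■■■■■■    
                     ┃■■■■■■■■■■    
 ┏━━━━━━━━━━━━━━━━━━━━━━━━━━━━━━━━━━
 ┃ ImageViewer                      
 ┠──────────────────────────────────
 ┃                                  
 ┃                                  
 ┃                                  
 ┃             ░░                   
 ┃          ▓░ ░░ ░▓                
 ┃          ▓  ▓▓  ▓                
 ┃            ▒▒▒▒                  
 ┃           ▒ ██ ▒                 


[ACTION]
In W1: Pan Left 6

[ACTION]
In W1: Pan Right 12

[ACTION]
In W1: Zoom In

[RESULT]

                                    
                                    
                                    
                                    
                                    
                                    
                     ┏━━━━━━━━━━━━━━
                     ┃ Minesweeper  
                     ┠──────────────
                     ┃■■■■■■■■■■    
                     ┃■■■■■■■■■■    
                     ┃■■■■■■■■■■    
 ┏━━━━━━━━━━━━━━━━━━━━━━━━━━━━━━━━━━
 ┃ ImageViewer                      
 ┠──────────────────────────────────
 ┃                                  
 ┃                                  
 ┃                                  
 ┃                                  
 ┃                                  
 ┃                                  
 ┃              ░░░░                
 ┃              ░░░░                


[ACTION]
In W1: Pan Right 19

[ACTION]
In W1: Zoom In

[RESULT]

                                    
                                    
                                    
                                    
                                    
                                    
                     ┏━━━━━━━━━━━━━━
                     ┃ Minesweeper  
                     ┠──────────────
                     ┃■■■■■■■■■■    
                     ┃■■■■■■■■■■    
                     ┃■■■■■■■■■■    
 ┏━━━━━━━━━━━━━━━━━━━━━━━━━━━━━━━━━━
 ┃ ImageViewer                      
 ┠──────────────────────────────────
 ┃                                  
 ┃                                  
 ┃                                  
 ┃                                  
 ┃                                  
 ┃                                  
 ┃                                  
 ┃                                  
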